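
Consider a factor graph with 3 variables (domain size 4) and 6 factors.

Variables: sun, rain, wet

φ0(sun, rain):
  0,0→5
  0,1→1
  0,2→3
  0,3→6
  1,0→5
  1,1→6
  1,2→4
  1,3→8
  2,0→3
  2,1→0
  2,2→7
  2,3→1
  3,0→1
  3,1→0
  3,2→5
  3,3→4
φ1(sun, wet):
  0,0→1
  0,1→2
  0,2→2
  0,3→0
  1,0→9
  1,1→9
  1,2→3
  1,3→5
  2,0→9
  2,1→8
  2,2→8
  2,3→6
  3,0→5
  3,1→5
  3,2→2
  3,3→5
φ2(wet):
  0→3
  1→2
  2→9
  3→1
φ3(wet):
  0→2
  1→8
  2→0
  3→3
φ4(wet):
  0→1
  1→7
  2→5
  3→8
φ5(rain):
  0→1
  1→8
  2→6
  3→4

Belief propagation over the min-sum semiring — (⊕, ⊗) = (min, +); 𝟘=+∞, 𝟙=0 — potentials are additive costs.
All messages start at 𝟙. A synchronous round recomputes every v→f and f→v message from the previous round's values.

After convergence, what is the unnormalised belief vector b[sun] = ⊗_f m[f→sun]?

b[sun] = [13, 21, 19, 13]

init: all messages = 𝟙 over 4 values
r1 m[φ0→sun] = [1, 4, 0, 0]
r1 m[φ0→rain] = [1, 0, 3, 1]
r1 m[φ1→sun] = [0, 3, 6, 2]
r1 m[φ1→wet] = [1, 2, 2, 0]
r1 m[φ2→wet] = [3, 2, 9, 1]
r1 m[φ3→wet] = [2, 8, 0, 3]
r1 m[φ4→wet] = [1, 7, 5, 8]
r1 m[φ5→rain] = [1, 8, 6, 4]
r1 m[sun→φ0] = [0, 0, 0, 0]
r1 m[sun→φ1] = [0, 0, 0, 0]
r1 m[rain→φ0] = [0, 0, 0, 0]
r1 m[rain→φ5] = [0, 0, 0, 0]
r1 m[wet→φ1] = [0, 0, 0, 0]
r1 m[wet→φ2] = [0, 0, 0, 0]
r1 m[wet→φ3] = [0, 0, 0, 0]
r1 m[wet→φ4] = [0, 0, 0, 0]
r2 m[φ0→sun] = [1, 4, 0, 0]
r2 m[φ0→rain] = [1, 0, 3, 1]
r2 m[φ1→sun] = [0, 3, 6, 2]
r2 m[φ1→wet] = [1, 2, 2, 0]
r2 m[φ2→wet] = [3, 2, 9, 1]
r2 m[φ3→wet] = [2, 8, 0, 3]
r2 m[φ4→wet] = [1, 7, 5, 8]
r2 m[φ5→rain] = [1, 8, 6, 4]
r2 m[sun→φ0] = [0, 3, 6, 2]
r2 m[sun→φ1] = [1, 4, 0, 0]
r2 m[rain→φ0] = [1, 8, 6, 4]
r2 m[rain→φ5] = [1, 0, 3, 1]
r2 m[wet→φ1] = [6, 17, 14, 12]
r2 m[wet→φ2] = [4, 17, 7, 11]
r2 m[wet→φ3] = [5, 11, 16, 9]
r2 m[wet→φ4] = [6, 12, 11, 4]
r3 m[φ0→sun] = [6, 6, 4, 2]
r3 m[φ0→rain] = [3, 1, 3, 6]
r3 m[φ1→sun] = [7, 15, 15, 11]
r3 m[φ1→wet] = [2, 3, 2, 1]
r3 m[φ2→wet] = [3, 2, 9, 1]
r3 m[φ3→wet] = [2, 8, 0, 3]
r3 m[φ4→wet] = [1, 7, 5, 8]
r3 m[φ5→rain] = [1, 8, 6, 4]
r3 m[sun→φ0] = [0, 3, 6, 2]
r3 m[sun→φ1] = [1, 4, 0, 0]
r3 m[rain→φ0] = [1, 8, 6, 4]
r3 m[rain→φ5] = [1, 0, 3, 1]
r3 m[wet→φ1] = [6, 17, 14, 12]
r3 m[wet→φ2] = [4, 17, 7, 11]
r3 m[wet→φ3] = [5, 11, 16, 9]
r3 m[wet→φ4] = [6, 12, 11, 4]
r4 m[φ0→sun] = [6, 6, 4, 2]
r4 m[φ0→rain] = [3, 1, 3, 6]
r4 m[φ1→sun] = [7, 15, 15, 11]
r4 m[φ1→wet] = [2, 3, 2, 1]
r4 m[φ2→wet] = [3, 2, 9, 1]
r4 m[φ3→wet] = [2, 8, 0, 3]
r4 m[φ4→wet] = [1, 7, 5, 8]
r4 m[φ5→rain] = [1, 8, 6, 4]
r4 m[sun→φ0] = [7, 15, 15, 11]
r4 m[sun→φ1] = [6, 6, 4, 2]
r4 m[rain→φ0] = [1, 8, 6, 4]
r4 m[rain→φ5] = [3, 1, 3, 6]
r4 m[wet→φ1] = [6, 17, 14, 12]
r4 m[wet→φ2] = [5, 18, 7, 12]
r4 m[wet→φ3] = [6, 12, 16, 10]
r4 m[wet→φ4] = [7, 13, 11, 5]
r5 m[φ0→sun] = [6, 6, 4, 2]
r5 m[φ0→rain] = [12, 8, 10, 13]
r5 m[φ1→sun] = [7, 15, 15, 11]
r5 m[φ1→wet] = [7, 7, 4, 6]
r5 m[φ2→wet] = [3, 2, 9, 1]
r5 m[φ3→wet] = [2, 8, 0, 3]
r5 m[φ4→wet] = [1, 7, 5, 8]
r5 m[φ5→rain] = [1, 8, 6, 4]
r5 m[sun→φ0] = [7, 15, 15, 11]
r5 m[sun→φ1] = [6, 6, 4, 2]
r5 m[rain→φ0] = [1, 8, 6, 4]
r5 m[rain→φ5] = [3, 1, 3, 6]
r5 m[wet→φ1] = [6, 17, 14, 12]
r5 m[wet→φ2] = [5, 18, 7, 12]
r5 m[wet→φ3] = [6, 12, 16, 10]
r5 m[wet→φ4] = [7, 13, 11, 5]
r6 m[φ0→sun] = [6, 6, 4, 2]
r6 m[φ0→rain] = [12, 8, 10, 13]
r6 m[φ1→sun] = [7, 15, 15, 11]
r6 m[φ1→wet] = [7, 7, 4, 6]
r6 m[φ2→wet] = [3, 2, 9, 1]
r6 m[φ3→wet] = [2, 8, 0, 3]
r6 m[φ4→wet] = [1, 7, 5, 8]
r6 m[φ5→rain] = [1, 8, 6, 4]
r6 m[sun→φ0] = [7, 15, 15, 11]
r6 m[sun→φ1] = [6, 6, 4, 2]
r6 m[rain→φ0] = [1, 8, 6, 4]
r6 m[rain→φ5] = [12, 8, 10, 13]
r6 m[wet→φ1] = [6, 17, 14, 12]
r6 m[wet→φ2] = [10, 22, 9, 17]
r6 m[wet→φ3] = [11, 16, 18, 15]
r6 m[wet→φ4] = [12, 17, 13, 10]
r7 m[φ0→sun] = [6, 6, 4, 2]
r7 m[φ0→rain] = [12, 8, 10, 13]
r7 m[φ1→sun] = [7, 15, 15, 11]
r7 m[φ1→wet] = [7, 7, 4, 6]
r7 m[φ2→wet] = [3, 2, 9, 1]
r7 m[φ3→wet] = [2, 8, 0, 3]
r7 m[φ4→wet] = [1, 7, 5, 8]
r7 m[φ5→rain] = [1, 8, 6, 4]
r7 m[sun→φ0] = [7, 15, 15, 11]
r7 m[sun→φ1] = [6, 6, 4, 2]
r7 m[rain→φ0] = [1, 8, 6, 4]
r7 m[rain→φ5] = [12, 8, 10, 13]
r7 m[wet→φ1] = [6, 17, 14, 12]
r7 m[wet→φ2] = [10, 22, 9, 17]
r7 m[wet→φ3] = [11, 16, 18, 15]
r7 m[wet→φ4] = [12, 17, 13, 10]
fixed point reached at round 7
b[sun] = ⊗ incoming = [13, 21, 19, 13]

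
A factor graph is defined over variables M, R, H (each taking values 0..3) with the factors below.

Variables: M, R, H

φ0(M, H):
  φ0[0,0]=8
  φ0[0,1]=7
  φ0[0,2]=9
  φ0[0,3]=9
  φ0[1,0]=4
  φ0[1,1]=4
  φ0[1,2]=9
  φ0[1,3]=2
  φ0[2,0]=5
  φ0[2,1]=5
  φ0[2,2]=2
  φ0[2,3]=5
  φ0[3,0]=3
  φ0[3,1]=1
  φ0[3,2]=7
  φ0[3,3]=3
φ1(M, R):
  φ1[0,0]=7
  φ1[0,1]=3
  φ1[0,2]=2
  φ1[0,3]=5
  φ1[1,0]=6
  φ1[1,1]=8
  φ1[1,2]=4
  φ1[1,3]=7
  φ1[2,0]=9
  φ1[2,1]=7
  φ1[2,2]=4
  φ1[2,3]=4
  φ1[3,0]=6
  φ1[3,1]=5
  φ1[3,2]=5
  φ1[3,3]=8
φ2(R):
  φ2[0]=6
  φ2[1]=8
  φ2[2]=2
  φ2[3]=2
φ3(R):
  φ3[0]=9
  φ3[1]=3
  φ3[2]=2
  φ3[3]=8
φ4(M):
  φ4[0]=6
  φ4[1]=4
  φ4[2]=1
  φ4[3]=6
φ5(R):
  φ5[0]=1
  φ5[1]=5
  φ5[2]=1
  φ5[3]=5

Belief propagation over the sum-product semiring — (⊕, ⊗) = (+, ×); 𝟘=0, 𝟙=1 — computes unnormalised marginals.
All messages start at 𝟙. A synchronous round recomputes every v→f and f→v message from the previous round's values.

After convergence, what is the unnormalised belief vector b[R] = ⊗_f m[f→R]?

b[R] = [134946, 208920, 4752, 180960]

init: all messages = 𝟙 over 4 values
r1 m[φ0→M] = [33, 19, 17, 14]
r1 m[φ0→H] = [20, 17, 27, 19]
r1 m[φ1→M] = [17, 25, 24, 24]
r1 m[φ1→R] = [28, 23, 15, 24]
r1 m[φ2→R] = [6, 8, 2, 2]
r1 m[φ3→R] = [9, 3, 2, 8]
r1 m[φ4→M] = [6, 4, 1, 6]
r1 m[φ5→R] = [1, 5, 1, 5]
r1 m[M→φ0] = [1, 1, 1, 1]
r1 m[M→φ1] = [1, 1, 1, 1]
r1 m[M→φ4] = [1, 1, 1, 1]
r1 m[R→φ1] = [1, 1, 1, 1]
r1 m[R→φ2] = [1, 1, 1, 1]
r1 m[R→φ3] = [1, 1, 1, 1]
r1 m[R→φ5] = [1, 1, 1, 1]
r1 m[H→φ0] = [1, 1, 1, 1]
r2 m[φ0→M] = [33, 19, 17, 14]
r2 m[φ0→H] = [20, 17, 27, 19]
r2 m[φ1→M] = [17, 25, 24, 24]
r2 m[φ1→R] = [28, 23, 15, 24]
r2 m[φ2→R] = [6, 8, 2, 2]
r2 m[φ3→R] = [9, 3, 2, 8]
r2 m[φ4→M] = [6, 4, 1, 6]
r2 m[φ5→R] = [1, 5, 1, 5]
r2 m[M→φ0] = [102, 100, 24, 144]
r2 m[M→φ1] = [198, 76, 17, 84]
r2 m[M→φ4] = [561, 475, 408, 336]
r2 m[R→φ1] = [54, 120, 4, 80]
r2 m[R→φ2] = [252, 345, 30, 960]
r2 m[R→φ3] = [168, 920, 30, 240]
r2 m[R→φ5] = [1512, 552, 60, 384]
r2 m[H→φ0] = [1, 1, 1, 1]
r3 m[φ0→M] = [33, 19, 17, 14]
r3 m[φ0→H] = [1768, 1378, 2874, 1670]
r3 m[φ1→M] = [1146, 1860, 1662, 1584]
r3 m[φ1→R] = [2499, 1741, 1188, 2262]
r3 m[φ2→R] = [6, 8, 2, 2]
r3 m[φ3→R] = [9, 3, 2, 8]
r3 m[φ4→M] = [6, 4, 1, 6]
r3 m[φ5→R] = [1, 5, 1, 5]
r3 m[M→φ0] = [102, 100, 24, 144]
r3 m[M→φ1] = [198, 76, 17, 84]
r3 m[M→φ4] = [561, 475, 408, 336]
r3 m[R→φ1] = [54, 120, 4, 80]
r3 m[R→φ2] = [252, 345, 30, 960]
r3 m[R→φ3] = [168, 920, 30, 240]
r3 m[R→φ5] = [1512, 552, 60, 384]
r3 m[H→φ0] = [1, 1, 1, 1]
r4 m[φ0→M] = [33, 19, 17, 14]
r4 m[φ0→H] = [1768, 1378, 2874, 1670]
r4 m[φ1→M] = [1146, 1860, 1662, 1584]
r4 m[φ1→R] = [2499, 1741, 1188, 2262]
r4 m[φ2→R] = [6, 8, 2, 2]
r4 m[φ3→R] = [9, 3, 2, 8]
r4 m[φ4→M] = [6, 4, 1, 6]
r4 m[φ5→R] = [1, 5, 1, 5]
r4 m[M→φ0] = [6876, 7440, 1662, 9504]
r4 m[M→φ1] = [198, 76, 17, 84]
r4 m[M→φ4] = [37818, 35340, 28254, 22176]
r4 m[R→φ1] = [54, 120, 4, 80]
r4 m[R→φ2] = [22491, 26115, 2376, 90480]
r4 m[R→φ3] = [14994, 69640, 2376, 22620]
r4 m[R→φ5] = [134946, 41784, 4752, 36192]
r4 m[H→φ0] = [1, 1, 1, 1]
r5 m[φ0→M] = [33, 19, 17, 14]
r5 m[φ0→H] = [121590, 95706, 198696, 113586]
r5 m[φ1→M] = [1146, 1860, 1662, 1584]
r5 m[φ1→R] = [2499, 1741, 1188, 2262]
r5 m[φ2→R] = [6, 8, 2, 2]
r5 m[φ3→R] = [9, 3, 2, 8]
r5 m[φ4→M] = [6, 4, 1, 6]
r5 m[φ5→R] = [1, 5, 1, 5]
r5 m[M→φ0] = [6876, 7440, 1662, 9504]
r5 m[M→φ1] = [198, 76, 17, 84]
r5 m[M→φ4] = [37818, 35340, 28254, 22176]
r5 m[R→φ1] = [54, 120, 4, 80]
r5 m[R→φ2] = [22491, 26115, 2376, 90480]
r5 m[R→φ3] = [14994, 69640, 2376, 22620]
r5 m[R→φ5] = [134946, 41784, 4752, 36192]
r5 m[H→φ0] = [1, 1, 1, 1]
r6 m[φ0→M] = [33, 19, 17, 14]
r6 m[φ0→H] = [121590, 95706, 198696, 113586]
r6 m[φ1→M] = [1146, 1860, 1662, 1584]
r6 m[φ1→R] = [2499, 1741, 1188, 2262]
r6 m[φ2→R] = [6, 8, 2, 2]
r6 m[φ3→R] = [9, 3, 2, 8]
r6 m[φ4→M] = [6, 4, 1, 6]
r6 m[φ5→R] = [1, 5, 1, 5]
r6 m[M→φ0] = [6876, 7440, 1662, 9504]
r6 m[M→φ1] = [198, 76, 17, 84]
r6 m[M→φ4] = [37818, 35340, 28254, 22176]
r6 m[R→φ1] = [54, 120, 4, 80]
r6 m[R→φ2] = [22491, 26115, 2376, 90480]
r6 m[R→φ3] = [14994, 69640, 2376, 22620]
r6 m[R→φ5] = [134946, 41784, 4752, 36192]
r6 m[H→φ0] = [1, 1, 1, 1]
fixed point reached at round 6
b[R] = ⊗ incoming = [134946, 208920, 4752, 180960]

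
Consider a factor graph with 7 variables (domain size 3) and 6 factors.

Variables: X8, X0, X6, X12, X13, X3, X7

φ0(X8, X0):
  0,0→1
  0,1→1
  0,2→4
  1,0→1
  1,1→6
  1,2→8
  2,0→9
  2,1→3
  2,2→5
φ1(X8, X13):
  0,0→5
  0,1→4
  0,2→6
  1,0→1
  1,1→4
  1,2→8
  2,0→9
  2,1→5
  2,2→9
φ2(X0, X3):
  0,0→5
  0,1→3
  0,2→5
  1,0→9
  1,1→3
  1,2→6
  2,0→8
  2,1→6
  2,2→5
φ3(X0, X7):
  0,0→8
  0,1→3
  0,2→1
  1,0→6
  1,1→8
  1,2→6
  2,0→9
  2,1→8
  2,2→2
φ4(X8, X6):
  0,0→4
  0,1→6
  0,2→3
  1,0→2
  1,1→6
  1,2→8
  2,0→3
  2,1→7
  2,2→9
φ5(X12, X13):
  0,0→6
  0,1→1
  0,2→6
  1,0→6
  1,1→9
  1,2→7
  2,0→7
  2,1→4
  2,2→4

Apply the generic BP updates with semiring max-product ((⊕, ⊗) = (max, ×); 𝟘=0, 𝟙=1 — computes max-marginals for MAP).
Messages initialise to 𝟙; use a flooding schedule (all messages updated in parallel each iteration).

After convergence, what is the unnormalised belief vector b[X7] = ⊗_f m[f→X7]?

b[X7] = [258048, 229376, 145152]

init: all messages = 𝟙 over 3 values
r1 m[φ0→X8] = [4, 8, 9]
r1 m[φ0→X0] = [9, 6, 8]
r1 m[φ1→X8] = [6, 8, 9]
r1 m[φ1→X13] = [9, 5, 9]
r1 m[φ2→X0] = [5, 9, 8]
r1 m[φ2→X3] = [9, 6, 6]
r1 m[φ3→X0] = [8, 8, 9]
r1 m[φ3→X7] = [9, 8, 6]
r1 m[φ4→X8] = [6, 8, 9]
r1 m[φ4→X6] = [4, 7, 9]
r1 m[φ5→X12] = [6, 9, 7]
r1 m[φ5→X13] = [7, 9, 7]
r1 m[X8→φ0] = [1, 1, 1]
r1 m[X8→φ1] = [1, 1, 1]
r1 m[X8→φ4] = [1, 1, 1]
r1 m[X0→φ0] = [1, 1, 1]
r1 m[X0→φ2] = [1, 1, 1]
r1 m[X0→φ3] = [1, 1, 1]
r1 m[X6→φ4] = [1, 1, 1]
r1 m[X12→φ5] = [1, 1, 1]
r1 m[X13→φ1] = [1, 1, 1]
r1 m[X13→φ5] = [1, 1, 1]
r1 m[X3→φ2] = [1, 1, 1]
r1 m[X7→φ3] = [1, 1, 1]
r2 m[φ0→X8] = [4, 8, 9]
r2 m[φ0→X0] = [9, 6, 8]
r2 m[φ1→X8] = [6, 8, 9]
r2 m[φ1→X13] = [9, 5, 9]
r2 m[φ2→X0] = [5, 9, 8]
r2 m[φ2→X3] = [9, 6, 6]
r2 m[φ3→X0] = [8, 8, 9]
r2 m[φ3→X7] = [9, 8, 6]
r2 m[φ4→X8] = [6, 8, 9]
r2 m[φ4→X6] = [4, 7, 9]
r2 m[φ5→X12] = [6, 9, 7]
r2 m[φ5→X13] = [7, 9, 7]
r2 m[X8→φ0] = [36, 64, 81]
r2 m[X8→φ1] = [24, 64, 81]
r2 m[X8→φ4] = [24, 64, 81]
r2 m[X0→φ0] = [40, 72, 72]
r2 m[X0→φ2] = [72, 48, 72]
r2 m[X0→φ3] = [45, 54, 64]
r2 m[X6→φ4] = [1, 1, 1]
r2 m[X12→φ5] = [1, 1, 1]
r2 m[X13→φ1] = [7, 9, 7]
r2 m[X13→φ5] = [9, 5, 9]
r2 m[X3→φ2] = [1, 1, 1]
r2 m[X7→φ3] = [1, 1, 1]
r3 m[φ0→X8] = [288, 576, 360]
r3 m[φ0→X0] = [729, 384, 512]
r3 m[φ1→X8] = [42, 56, 63]
r3 m[φ1→X13] = [729, 405, 729]
r3 m[φ2→X0] = [5, 9, 8]
r3 m[φ2→X3] = [576, 432, 360]
r3 m[φ3→X0] = [8, 8, 9]
r3 m[φ3→X7] = [576, 512, 324]
r3 m[φ4→X8] = [6, 8, 9]
r3 m[φ4→X6] = [243, 567, 729]
r3 m[φ5→X12] = [54, 63, 63]
r3 m[φ5→X13] = [7, 9, 7]
r3 m[X8→φ0] = [36, 64, 81]
r3 m[X8→φ1] = [24, 64, 81]
r3 m[X8→φ4] = [24, 64, 81]
r3 m[X0→φ0] = [40, 72, 72]
r3 m[X0→φ2] = [72, 48, 72]
r3 m[X0→φ3] = [45, 54, 64]
r3 m[X6→φ4] = [1, 1, 1]
r3 m[X12→φ5] = [1, 1, 1]
r3 m[X13→φ1] = [7, 9, 7]
r3 m[X13→φ5] = [9, 5, 9]
r3 m[X3→φ2] = [1, 1, 1]
r3 m[X7→φ3] = [1, 1, 1]
r4 m[φ0→X8] = [288, 576, 360]
r4 m[φ0→X0] = [729, 384, 512]
r4 m[φ1→X8] = [42, 56, 63]
r4 m[φ1→X13] = [729, 405, 729]
r4 m[φ2→X0] = [5, 9, 8]
r4 m[φ2→X3] = [576, 432, 360]
r4 m[φ3→X0] = [8, 8, 9]
r4 m[φ3→X7] = [576, 512, 324]
r4 m[φ4→X8] = [6, 8, 9]
r4 m[φ4→X6] = [243, 567, 729]
r4 m[φ5→X12] = [54, 63, 63]
r4 m[φ5→X13] = [7, 9, 7]
r4 m[X8→φ0] = [252, 448, 567]
r4 m[X8→φ1] = [1728, 4608, 3240]
r4 m[X8→φ4] = [12096, 32256, 22680]
r4 m[X0→φ0] = [40, 72, 72]
r4 m[X0→φ2] = [5832, 3072, 4608]
r4 m[X0→φ3] = [3645, 3456, 4096]
r4 m[X6→φ4] = [1, 1, 1]
r4 m[X12→φ5] = [1, 1, 1]
r4 m[X13→φ1] = [7, 9, 7]
r4 m[X13→φ5] = [729, 405, 729]
r4 m[X3→φ2] = [1, 1, 1]
r4 m[X7→φ3] = [1, 1, 1]
r5 m[φ0→X8] = [288, 576, 360]
r5 m[φ0→X0] = [5103, 2688, 3584]
r5 m[φ1→X8] = [42, 56, 63]
r5 m[φ1→X13] = [29160, 18432, 36864]
r5 m[φ2→X0] = [5, 9, 8]
r5 m[φ2→X3] = [36864, 27648, 29160]
r5 m[φ3→X0] = [8, 8, 9]
r5 m[φ3→X7] = [36864, 32768, 20736]
r5 m[φ4→X8] = [6, 8, 9]
r5 m[φ4→X6] = [68040, 193536, 258048]
r5 m[φ5→X12] = [4374, 5103, 5103]
r5 m[φ5→X13] = [7, 9, 7]
r5 m[X8→φ0] = [252, 448, 567]
r5 m[X8→φ1] = [1728, 4608, 3240]
r5 m[X8→φ4] = [12096, 32256, 22680]
r5 m[X0→φ0] = [40, 72, 72]
r5 m[X0→φ2] = [5832, 3072, 4608]
r5 m[X0→φ3] = [3645, 3456, 4096]
r5 m[X6→φ4] = [1, 1, 1]
r5 m[X12→φ5] = [1, 1, 1]
r5 m[X13→φ1] = [7, 9, 7]
r5 m[X13→φ5] = [729, 405, 729]
r5 m[X3→φ2] = [1, 1, 1]
r5 m[X7→φ3] = [1, 1, 1]
r6 m[φ0→X8] = [288, 576, 360]
r6 m[φ0→X0] = [5103, 2688, 3584]
r6 m[φ1→X8] = [42, 56, 63]
r6 m[φ1→X13] = [29160, 18432, 36864]
r6 m[φ2→X0] = [5, 9, 8]
r6 m[φ2→X3] = [36864, 27648, 29160]
r6 m[φ3→X0] = [8, 8, 9]
r6 m[φ3→X7] = [36864, 32768, 20736]
r6 m[φ4→X8] = [6, 8, 9]
r6 m[φ4→X6] = [68040, 193536, 258048]
r6 m[φ5→X12] = [4374, 5103, 5103]
r6 m[φ5→X13] = [7, 9, 7]
r6 m[X8→φ0] = [252, 448, 567]
r6 m[X8→φ1] = [1728, 4608, 3240]
r6 m[X8→φ4] = [12096, 32256, 22680]
r6 m[X0→φ0] = [40, 72, 72]
r6 m[X0→φ2] = [40824, 21504, 32256]
r6 m[X0→φ3] = [25515, 24192, 28672]
r6 m[X6→φ4] = [1, 1, 1]
r6 m[X12→φ5] = [1, 1, 1]
r6 m[X13→φ1] = [7, 9, 7]
r6 m[X13→φ5] = [29160, 18432, 36864]
r6 m[X3→φ2] = [1, 1, 1]
r6 m[X7→φ3] = [1, 1, 1]
r7 m[φ0→X8] = [288, 576, 360]
r7 m[φ0→X0] = [5103, 2688, 3584]
r7 m[φ1→X8] = [42, 56, 63]
r7 m[φ1→X13] = [29160, 18432, 36864]
r7 m[φ2→X0] = [5, 9, 8]
r7 m[φ2→X3] = [258048, 193536, 204120]
r7 m[φ3→X0] = [8, 8, 9]
r7 m[φ3→X7] = [258048, 229376, 145152]
r7 m[φ4→X8] = [6, 8, 9]
r7 m[φ4→X6] = [68040, 193536, 258048]
r7 m[φ5→X12] = [221184, 258048, 204120]
r7 m[φ5→X13] = [7, 9, 7]
r7 m[X8→φ0] = [252, 448, 567]
r7 m[X8→φ1] = [1728, 4608, 3240]
r7 m[X8→φ4] = [12096, 32256, 22680]
r7 m[X0→φ0] = [40, 72, 72]
r7 m[X0→φ2] = [40824, 21504, 32256]
r7 m[X0→φ3] = [25515, 24192, 28672]
r7 m[X6→φ4] = [1, 1, 1]
r7 m[X12→φ5] = [1, 1, 1]
r7 m[X13→φ1] = [7, 9, 7]
r7 m[X13→φ5] = [29160, 18432, 36864]
r7 m[X3→φ2] = [1, 1, 1]
r7 m[X7→φ3] = [1, 1, 1]
r8 m[φ0→X8] = [288, 576, 360]
r8 m[φ0→X0] = [5103, 2688, 3584]
r8 m[φ1→X8] = [42, 56, 63]
r8 m[φ1→X13] = [29160, 18432, 36864]
r8 m[φ2→X0] = [5, 9, 8]
r8 m[φ2→X3] = [258048, 193536, 204120]
r8 m[φ3→X0] = [8, 8, 9]
r8 m[φ3→X7] = [258048, 229376, 145152]
r8 m[φ4→X8] = [6, 8, 9]
r8 m[φ4→X6] = [68040, 193536, 258048]
r8 m[φ5→X12] = [221184, 258048, 204120]
r8 m[φ5→X13] = [7, 9, 7]
r8 m[X8→φ0] = [252, 448, 567]
r8 m[X8→φ1] = [1728, 4608, 3240]
r8 m[X8→φ4] = [12096, 32256, 22680]
r8 m[X0→φ0] = [40, 72, 72]
r8 m[X0→φ2] = [40824, 21504, 32256]
r8 m[X0→φ3] = [25515, 24192, 28672]
r8 m[X6→φ4] = [1, 1, 1]
r8 m[X12→φ5] = [1, 1, 1]
r8 m[X13→φ1] = [7, 9, 7]
r8 m[X13→φ5] = [29160, 18432, 36864]
r8 m[X3→φ2] = [1, 1, 1]
r8 m[X7→φ3] = [1, 1, 1]
fixed point reached at round 8
b[X7] = ⊗ incoming = [258048, 229376, 145152]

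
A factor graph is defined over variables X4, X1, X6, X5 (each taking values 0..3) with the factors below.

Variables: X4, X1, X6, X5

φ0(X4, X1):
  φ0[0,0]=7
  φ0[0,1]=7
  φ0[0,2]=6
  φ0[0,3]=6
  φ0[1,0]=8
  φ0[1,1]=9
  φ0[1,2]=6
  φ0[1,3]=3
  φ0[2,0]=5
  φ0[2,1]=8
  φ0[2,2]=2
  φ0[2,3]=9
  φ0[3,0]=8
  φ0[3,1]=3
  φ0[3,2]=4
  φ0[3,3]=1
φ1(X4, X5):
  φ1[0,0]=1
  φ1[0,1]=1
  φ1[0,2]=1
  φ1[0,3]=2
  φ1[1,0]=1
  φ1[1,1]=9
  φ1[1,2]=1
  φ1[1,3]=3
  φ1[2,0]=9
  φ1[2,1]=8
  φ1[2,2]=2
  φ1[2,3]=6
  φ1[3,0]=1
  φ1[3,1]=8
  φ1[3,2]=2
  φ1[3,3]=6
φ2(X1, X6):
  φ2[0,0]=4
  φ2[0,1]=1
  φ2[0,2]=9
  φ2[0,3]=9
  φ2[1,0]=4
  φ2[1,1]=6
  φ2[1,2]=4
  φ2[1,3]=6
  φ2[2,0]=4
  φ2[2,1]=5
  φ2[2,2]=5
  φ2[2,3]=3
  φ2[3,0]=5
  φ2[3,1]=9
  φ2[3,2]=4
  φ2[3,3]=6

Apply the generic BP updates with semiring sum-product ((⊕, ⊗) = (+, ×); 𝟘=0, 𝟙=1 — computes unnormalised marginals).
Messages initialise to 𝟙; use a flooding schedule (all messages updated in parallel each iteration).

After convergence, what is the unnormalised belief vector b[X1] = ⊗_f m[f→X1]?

b[X1] = [9384, 8240, 3944, 7536]

init: all messages = 𝟙 over 4 values
r1 m[φ0→X4] = [26, 26, 24, 16]
r1 m[φ0→X1] = [28, 27, 18, 19]
r1 m[φ1→X4] = [5, 14, 25, 17]
r1 m[φ1→X5] = [12, 26, 6, 17]
r1 m[φ2→X1] = [23, 20, 17, 24]
r1 m[φ2→X6] = [17, 21, 22, 24]
r1 m[X4→φ0] = [1, 1, 1, 1]
r1 m[X4→φ1] = [1, 1, 1, 1]
r1 m[X1→φ0] = [1, 1, 1, 1]
r1 m[X1→φ2] = [1, 1, 1, 1]
r1 m[X6→φ2] = [1, 1, 1, 1]
r1 m[X5→φ1] = [1, 1, 1, 1]
r2 m[φ0→X4] = [26, 26, 24, 16]
r2 m[φ0→X1] = [28, 27, 18, 19]
r2 m[φ1→X4] = [5, 14, 25, 17]
r2 m[φ1→X5] = [12, 26, 6, 17]
r2 m[φ2→X1] = [23, 20, 17, 24]
r2 m[φ2→X6] = [17, 21, 22, 24]
r2 m[X4→φ0] = [5, 14, 25, 17]
r2 m[X4→φ1] = [26, 26, 24, 16]
r2 m[X1→φ0] = [23, 20, 17, 24]
r2 m[X1→φ2] = [28, 27, 18, 19]
r2 m[X6→φ2] = [1, 1, 1, 1]
r2 m[X5→φ1] = [1, 1, 1, 1]
r3 m[φ0→X4] = [547, 538, 525, 336]
r3 m[φ0→X1] = [408, 412, 232, 314]
r3 m[φ1→X4] = [5, 14, 25, 17]
r3 m[φ1→X5] = [284, 580, 132, 370]
r3 m[φ2→X1] = [23, 20, 17, 24]
r3 m[φ2→X6] = [387, 451, 526, 582]
r3 m[X4→φ0] = [5, 14, 25, 17]
r3 m[X4→φ1] = [26, 26, 24, 16]
r3 m[X1→φ0] = [23, 20, 17, 24]
r3 m[X1→φ2] = [28, 27, 18, 19]
r3 m[X6→φ2] = [1, 1, 1, 1]
r3 m[X5→φ1] = [1, 1, 1, 1]
r4 m[φ0→X4] = [547, 538, 525, 336]
r4 m[φ0→X1] = [408, 412, 232, 314]
r4 m[φ1→X4] = [5, 14, 25, 17]
r4 m[φ1→X5] = [284, 580, 132, 370]
r4 m[φ2→X1] = [23, 20, 17, 24]
r4 m[φ2→X6] = [387, 451, 526, 582]
r4 m[X4→φ0] = [5, 14, 25, 17]
r4 m[X4→φ1] = [547, 538, 525, 336]
r4 m[X1→φ0] = [23, 20, 17, 24]
r4 m[X1→φ2] = [408, 412, 232, 314]
r4 m[X6→φ2] = [1, 1, 1, 1]
r4 m[X5→φ1] = [1, 1, 1, 1]
r5 m[φ0→X4] = [547, 538, 525, 336]
r5 m[φ0→X1] = [408, 412, 232, 314]
r5 m[φ1→X4] = [5, 14, 25, 17]
r5 m[φ1→X5] = [6146, 12277, 2807, 7874]
r5 m[φ2→X1] = [23, 20, 17, 24]
r5 m[φ2→X6] = [5778, 6866, 7736, 8724]
r5 m[X4→φ0] = [5, 14, 25, 17]
r5 m[X4→φ1] = [547, 538, 525, 336]
r5 m[X1→φ0] = [23, 20, 17, 24]
r5 m[X1→φ2] = [408, 412, 232, 314]
r5 m[X6→φ2] = [1, 1, 1, 1]
r5 m[X5→φ1] = [1, 1, 1, 1]
r6 m[φ0→X4] = [547, 538, 525, 336]
r6 m[φ0→X1] = [408, 412, 232, 314]
r6 m[φ1→X4] = [5, 14, 25, 17]
r6 m[φ1→X5] = [6146, 12277, 2807, 7874]
r6 m[φ2→X1] = [23, 20, 17, 24]
r6 m[φ2→X6] = [5778, 6866, 7736, 8724]
r6 m[X4→φ0] = [5, 14, 25, 17]
r6 m[X4→φ1] = [547, 538, 525, 336]
r6 m[X1→φ0] = [23, 20, 17, 24]
r6 m[X1→φ2] = [408, 412, 232, 314]
r6 m[X6→φ2] = [1, 1, 1, 1]
r6 m[X5→φ1] = [1, 1, 1, 1]
fixed point reached at round 6
b[X1] = ⊗ incoming = [9384, 8240, 3944, 7536]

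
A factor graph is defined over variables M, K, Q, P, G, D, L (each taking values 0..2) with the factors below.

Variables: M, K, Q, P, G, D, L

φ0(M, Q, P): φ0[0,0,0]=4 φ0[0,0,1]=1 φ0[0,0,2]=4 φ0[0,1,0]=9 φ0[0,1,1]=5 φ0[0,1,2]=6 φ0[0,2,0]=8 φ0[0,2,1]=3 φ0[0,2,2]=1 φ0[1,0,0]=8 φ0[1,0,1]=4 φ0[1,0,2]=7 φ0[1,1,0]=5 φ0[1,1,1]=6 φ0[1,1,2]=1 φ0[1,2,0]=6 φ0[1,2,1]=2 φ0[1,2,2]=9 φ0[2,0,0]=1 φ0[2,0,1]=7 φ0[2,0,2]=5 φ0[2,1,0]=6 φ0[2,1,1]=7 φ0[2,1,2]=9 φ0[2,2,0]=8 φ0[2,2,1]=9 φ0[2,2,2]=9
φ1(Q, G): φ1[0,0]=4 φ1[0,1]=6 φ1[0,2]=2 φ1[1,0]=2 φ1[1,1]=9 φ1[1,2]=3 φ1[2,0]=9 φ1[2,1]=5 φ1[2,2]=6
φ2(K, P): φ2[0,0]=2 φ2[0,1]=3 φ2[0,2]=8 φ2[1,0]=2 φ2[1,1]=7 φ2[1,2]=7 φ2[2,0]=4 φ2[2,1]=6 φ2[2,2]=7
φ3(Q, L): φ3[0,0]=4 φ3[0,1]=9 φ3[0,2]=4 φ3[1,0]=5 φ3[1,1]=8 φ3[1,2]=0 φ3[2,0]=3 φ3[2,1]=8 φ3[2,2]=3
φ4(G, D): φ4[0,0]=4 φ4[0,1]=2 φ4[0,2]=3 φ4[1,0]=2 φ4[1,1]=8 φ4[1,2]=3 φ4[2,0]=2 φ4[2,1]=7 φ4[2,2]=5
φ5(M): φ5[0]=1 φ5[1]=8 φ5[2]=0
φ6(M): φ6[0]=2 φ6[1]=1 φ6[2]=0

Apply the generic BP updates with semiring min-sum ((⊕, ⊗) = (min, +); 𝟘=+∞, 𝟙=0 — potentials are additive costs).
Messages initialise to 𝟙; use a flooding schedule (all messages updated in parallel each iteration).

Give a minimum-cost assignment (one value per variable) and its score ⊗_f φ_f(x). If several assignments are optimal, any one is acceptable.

init: all messages = 𝟙 over 3 values
r1 m[φ0→M] = [1, 1, 1]
r1 m[φ0→Q] = [1, 1, 1]
r1 m[φ0→P] = [1, 1, 1]
r1 m[φ1→Q] = [2, 2, 5]
r1 m[φ1→G] = [2, 5, 2]
r1 m[φ2→K] = [2, 2, 4]
r1 m[φ2→P] = [2, 3, 7]
r1 m[φ3→Q] = [4, 0, 3]
r1 m[φ3→L] = [3, 8, 0]
r1 m[φ4→G] = [2, 2, 2]
r1 m[φ4→D] = [2, 2, 3]
r1 m[φ5→M] = [1, 8, 0]
r1 m[φ6→M] = [2, 1, 0]
r1 m[M→φ0] = [0, 0, 0]
r1 m[M→φ5] = [0, 0, 0]
r1 m[M→φ6] = [0, 0, 0]
r1 m[K→φ2] = [0, 0, 0]
r1 m[Q→φ0] = [0, 0, 0]
r1 m[Q→φ1] = [0, 0, 0]
r1 m[Q→φ3] = [0, 0, 0]
r1 m[P→φ0] = [0, 0, 0]
r1 m[P→φ2] = [0, 0, 0]
r1 m[G→φ1] = [0, 0, 0]
r1 m[G→φ4] = [0, 0, 0]
r1 m[D→φ4] = [0, 0, 0]
r1 m[L→φ3] = [0, 0, 0]
r2 m[φ0→M] = [1, 1, 1]
r2 m[φ0→Q] = [1, 1, 1]
r2 m[φ0→P] = [1, 1, 1]
r2 m[φ1→Q] = [2, 2, 5]
r2 m[φ1→G] = [2, 5, 2]
r2 m[φ2→K] = [2, 2, 4]
r2 m[φ2→P] = [2, 3, 7]
r2 m[φ3→Q] = [4, 0, 3]
r2 m[φ3→L] = [3, 8, 0]
r2 m[φ4→G] = [2, 2, 2]
r2 m[φ4→D] = [2, 2, 3]
r2 m[φ5→M] = [1, 8, 0]
r2 m[φ6→M] = [2, 1, 0]
r2 m[M→φ0] = [3, 9, 0]
r2 m[M→φ5] = [3, 2, 1]
r2 m[M→φ6] = [2, 9, 1]
r2 m[K→φ2] = [0, 0, 0]
r2 m[Q→φ0] = [6, 2, 8]
r2 m[Q→φ1] = [5, 1, 4]
r2 m[Q→φ3] = [3, 3, 6]
r2 m[P→φ0] = [2, 3, 7]
r2 m[P→φ2] = [1, 1, 1]
r2 m[G→φ1] = [2, 2, 2]
r2 m[G→φ4] = [2, 5, 2]
r2 m[D→φ4] = [0, 0, 0]
r2 m[L→φ3] = [0, 0, 0]
r3 m[φ0→M] = [10, 9, 9]
r3 m[φ0→Q] = [3, 8, 9]
r3 m[φ0→P] = [7, 9, 11]
r3 m[φ1→Q] = [4, 4, 7]
r3 m[φ1→G] = [3, 9, 4]
r3 m[φ2→K] = [3, 3, 5]
r3 m[φ2→P] = [2, 3, 7]
r3 m[φ3→Q] = [4, 0, 3]
r3 m[φ3→L] = [7, 11, 3]
r3 m[φ4→G] = [2, 2, 2]
r3 m[φ4→D] = [4, 4, 5]
r3 m[φ5→M] = [1, 8, 0]
r3 m[φ6→M] = [2, 1, 0]
r3 m[M→φ0] = [3, 9, 0]
r3 m[M→φ5] = [3, 2, 1]
r3 m[M→φ6] = [2, 9, 1]
r3 m[K→φ2] = [0, 0, 0]
r3 m[Q→φ0] = [6, 2, 8]
r3 m[Q→φ1] = [5, 1, 4]
r3 m[Q→φ3] = [3, 3, 6]
r3 m[P→φ0] = [2, 3, 7]
r3 m[P→φ2] = [1, 1, 1]
r3 m[G→φ1] = [2, 2, 2]
r3 m[G→φ4] = [2, 5, 2]
r3 m[D→φ4] = [0, 0, 0]
r3 m[L→φ3] = [0, 0, 0]
r4 m[φ0→M] = [10, 9, 9]
r4 m[φ0→Q] = [3, 8, 9]
r4 m[φ0→P] = [7, 9, 11]
r4 m[φ1→Q] = [4, 4, 7]
r4 m[φ1→G] = [3, 9, 4]
r4 m[φ2→K] = [3, 3, 5]
r4 m[φ2→P] = [2, 3, 7]
r4 m[φ3→Q] = [4, 0, 3]
r4 m[φ3→L] = [7, 11, 3]
r4 m[φ4→G] = [2, 2, 2]
r4 m[φ4→D] = [4, 4, 5]
r4 m[φ5→M] = [1, 8, 0]
r4 m[φ6→M] = [2, 1, 0]
r4 m[M→φ0] = [3, 9, 0]
r4 m[M→φ5] = [12, 10, 9]
r4 m[M→φ6] = [11, 17, 9]
r4 m[K→φ2] = [0, 0, 0]
r4 m[Q→φ0] = [8, 4, 10]
r4 m[Q→φ1] = [7, 8, 12]
r4 m[Q→φ3] = [7, 12, 16]
r4 m[P→φ0] = [2, 3, 7]
r4 m[P→φ2] = [7, 9, 11]
r4 m[G→φ1] = [2, 2, 2]
r4 m[G→φ4] = [3, 9, 4]
r4 m[D→φ4] = [0, 0, 0]
r4 m[L→φ3] = [0, 0, 0]
r5 m[φ0→M] = [12, 11, 11]
r5 m[φ0→Q] = [3, 8, 9]
r5 m[φ0→P] = [9, 11, 13]
r5 m[φ1→Q] = [4, 4, 7]
r5 m[φ1→G] = [10, 13, 9]
r5 m[φ2→K] = [9, 9, 11]
r5 m[φ2→P] = [2, 3, 7]
r5 m[φ3→Q] = [4, 0, 3]
r5 m[φ3→L] = [11, 16, 11]
r5 m[φ4→G] = [2, 2, 2]
r5 m[φ4→D] = [6, 5, 6]
r5 m[φ5→M] = [1, 8, 0]
r5 m[φ6→M] = [2, 1, 0]
r5 m[M→φ0] = [3, 9, 0]
r5 m[M→φ5] = [12, 10, 9]
r5 m[M→φ6] = [11, 17, 9]
r5 m[K→φ2] = [0, 0, 0]
r5 m[Q→φ0] = [8, 4, 10]
r5 m[Q→φ1] = [7, 8, 12]
r5 m[Q→φ3] = [7, 12, 16]
r5 m[P→φ0] = [2, 3, 7]
r5 m[P→φ2] = [7, 9, 11]
r5 m[G→φ1] = [2, 2, 2]
r5 m[G→φ4] = [3, 9, 4]
r5 m[D→φ4] = [0, 0, 0]
r5 m[L→φ3] = [0, 0, 0]
r6 m[φ0→M] = [12, 11, 11]
r6 m[φ0→Q] = [3, 8, 9]
r6 m[φ0→P] = [9, 11, 13]
r6 m[φ1→Q] = [4, 4, 7]
r6 m[φ1→G] = [10, 13, 9]
r6 m[φ2→K] = [9, 9, 11]
r6 m[φ2→P] = [2, 3, 7]
r6 m[φ3→Q] = [4, 0, 3]
r6 m[φ3→L] = [11, 16, 11]
r6 m[φ4→G] = [2, 2, 2]
r6 m[φ4→D] = [6, 5, 6]
r6 m[φ5→M] = [1, 8, 0]
r6 m[φ6→M] = [2, 1, 0]
r6 m[M→φ0] = [3, 9, 0]
r6 m[M→φ5] = [14, 12, 11]
r6 m[M→φ6] = [13, 19, 11]
r6 m[K→φ2] = [0, 0, 0]
r6 m[Q→φ0] = [8, 4, 10]
r6 m[Q→φ1] = [7, 8, 12]
r6 m[Q→φ3] = [7, 12, 16]
r6 m[P→φ0] = [2, 3, 7]
r6 m[P→φ2] = [9, 11, 13]
r6 m[G→φ1] = [2, 2, 2]
r6 m[G→φ4] = [10, 13, 9]
r6 m[D→φ4] = [0, 0, 0]
r6 m[L→φ3] = [0, 0, 0]
r7 m[φ0→M] = [12, 11, 11]
r7 m[φ0→Q] = [3, 8, 9]
r7 m[φ0→P] = [9, 11, 13]
r7 m[φ1→Q] = [4, 4, 7]
r7 m[φ1→G] = [10, 13, 9]
r7 m[φ2→K] = [11, 11, 13]
r7 m[φ2→P] = [2, 3, 7]
r7 m[φ3→Q] = [4, 0, 3]
r7 m[φ3→L] = [11, 16, 11]
r7 m[φ4→G] = [2, 2, 2]
r7 m[φ4→D] = [11, 12, 13]
r7 m[φ5→M] = [1, 8, 0]
r7 m[φ6→M] = [2, 1, 0]
r7 m[M→φ0] = [3, 9, 0]
r7 m[M→φ5] = [14, 12, 11]
r7 m[M→φ6] = [13, 19, 11]
r7 m[K→φ2] = [0, 0, 0]
r7 m[Q→φ0] = [8, 4, 10]
r7 m[Q→φ1] = [7, 8, 12]
r7 m[Q→φ3] = [7, 12, 16]
r7 m[P→φ0] = [2, 3, 7]
r7 m[P→φ2] = [9, 11, 13]
r7 m[G→φ1] = [2, 2, 2]
r7 m[G→φ4] = [10, 13, 9]
r7 m[D→φ4] = [0, 0, 0]
r7 m[L→φ3] = [0, 0, 0]
r8 m[φ0→M] = [12, 11, 11]
r8 m[φ0→Q] = [3, 8, 9]
r8 m[φ0→P] = [9, 11, 13]
r8 m[φ1→Q] = [4, 4, 7]
r8 m[φ1→G] = [10, 13, 9]
r8 m[φ2→K] = [11, 11, 13]
r8 m[φ2→P] = [2, 3, 7]
r8 m[φ3→Q] = [4, 0, 3]
r8 m[φ3→L] = [11, 16, 11]
r8 m[φ4→G] = [2, 2, 2]
r8 m[φ4→D] = [11, 12, 13]
r8 m[φ5→M] = [1, 8, 0]
r8 m[φ6→M] = [2, 1, 0]
r8 m[M→φ0] = [3, 9, 0]
r8 m[M→φ5] = [14, 12, 11]
r8 m[M→φ6] = [13, 19, 11]
r8 m[K→φ2] = [0, 0, 0]
r8 m[Q→φ0] = [8, 4, 10]
r8 m[Q→φ1] = [7, 8, 12]
r8 m[Q→φ3] = [7, 12, 16]
r8 m[P→φ0] = [2, 3, 7]
r8 m[P→φ2] = [9, 11, 13]
r8 m[G→φ1] = [2, 2, 2]
r8 m[G→φ4] = [10, 13, 9]
r8 m[D→φ4] = [0, 0, 0]
r8 m[L→φ3] = [0, 0, 0]
fixed point reached at round 8
traceback from M: (M=2, K=0, Q=0, P=0, G=2, D=0, L=0), score=11

assignment: (M=2, K=0, Q=0, P=0, G=2, D=0, L=0); score = 11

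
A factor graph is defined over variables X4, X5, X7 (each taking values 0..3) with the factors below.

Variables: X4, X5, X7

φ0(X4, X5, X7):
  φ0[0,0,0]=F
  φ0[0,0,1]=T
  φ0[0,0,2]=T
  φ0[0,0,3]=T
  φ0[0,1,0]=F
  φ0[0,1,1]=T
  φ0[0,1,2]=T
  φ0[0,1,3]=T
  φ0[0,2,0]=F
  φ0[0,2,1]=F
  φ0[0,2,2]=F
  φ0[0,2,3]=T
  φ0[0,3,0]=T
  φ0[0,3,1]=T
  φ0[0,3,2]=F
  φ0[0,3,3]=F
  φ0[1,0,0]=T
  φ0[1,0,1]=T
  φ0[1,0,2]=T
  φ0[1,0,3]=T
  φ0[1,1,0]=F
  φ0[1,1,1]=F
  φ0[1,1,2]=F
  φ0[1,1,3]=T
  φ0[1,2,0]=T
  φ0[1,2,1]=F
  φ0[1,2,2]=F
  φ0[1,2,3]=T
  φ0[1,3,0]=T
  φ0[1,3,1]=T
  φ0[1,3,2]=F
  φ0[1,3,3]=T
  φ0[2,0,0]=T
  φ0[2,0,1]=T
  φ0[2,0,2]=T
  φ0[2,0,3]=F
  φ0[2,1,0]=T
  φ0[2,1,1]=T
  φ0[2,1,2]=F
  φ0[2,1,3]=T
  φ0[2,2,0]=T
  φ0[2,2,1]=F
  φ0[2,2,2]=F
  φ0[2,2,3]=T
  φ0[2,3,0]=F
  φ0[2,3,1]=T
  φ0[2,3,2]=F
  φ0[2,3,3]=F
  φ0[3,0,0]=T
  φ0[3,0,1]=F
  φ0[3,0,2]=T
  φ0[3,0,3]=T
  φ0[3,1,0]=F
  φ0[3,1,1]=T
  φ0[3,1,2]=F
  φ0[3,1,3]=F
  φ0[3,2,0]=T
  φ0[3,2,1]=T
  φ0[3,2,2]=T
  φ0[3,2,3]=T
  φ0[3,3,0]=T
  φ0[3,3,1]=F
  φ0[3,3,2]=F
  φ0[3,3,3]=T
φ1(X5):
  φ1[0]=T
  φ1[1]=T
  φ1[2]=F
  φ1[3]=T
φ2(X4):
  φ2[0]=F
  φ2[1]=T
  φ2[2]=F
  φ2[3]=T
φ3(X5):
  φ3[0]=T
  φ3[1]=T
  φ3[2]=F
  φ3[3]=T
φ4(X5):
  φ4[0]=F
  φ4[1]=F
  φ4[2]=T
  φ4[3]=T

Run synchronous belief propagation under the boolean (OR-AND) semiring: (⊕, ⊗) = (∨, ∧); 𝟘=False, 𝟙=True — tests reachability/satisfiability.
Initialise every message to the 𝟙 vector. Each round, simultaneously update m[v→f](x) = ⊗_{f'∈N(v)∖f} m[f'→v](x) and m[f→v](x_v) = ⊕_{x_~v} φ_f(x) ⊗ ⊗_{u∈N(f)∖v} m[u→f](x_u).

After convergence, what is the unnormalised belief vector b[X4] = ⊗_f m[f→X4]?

init: all messages = 𝟙 over 4 values
r1 m[φ0→X4] = [T, T, T, T]
r1 m[φ0→X5] = [T, T, T, T]
r1 m[φ0→X7] = [T, T, T, T]
r1 m[φ1→X5] = [T, T, F, T]
r1 m[φ2→X4] = [F, T, F, T]
r1 m[φ3→X5] = [T, T, F, T]
r1 m[φ4→X5] = [F, F, T, T]
r1 m[X4→φ0] = [T, T, T, T]
r1 m[X4→φ2] = [T, T, T, T]
r1 m[X5→φ0] = [T, T, T, T]
r1 m[X5→φ1] = [T, T, T, T]
r1 m[X5→φ3] = [T, T, T, T]
r1 m[X5→φ4] = [T, T, T, T]
r1 m[X7→φ0] = [T, T, T, T]
r2 m[φ0→X4] = [T, T, T, T]
r2 m[φ0→X5] = [T, T, T, T]
r2 m[φ0→X7] = [T, T, T, T]
r2 m[φ1→X5] = [T, T, F, T]
r2 m[φ2→X4] = [F, T, F, T]
r2 m[φ3→X5] = [T, T, F, T]
r2 m[φ4→X5] = [F, F, T, T]
r2 m[X4→φ0] = [F, T, F, T]
r2 m[X4→φ2] = [T, T, T, T]
r2 m[X5→φ0] = [F, F, F, T]
r2 m[X5→φ1] = [F, F, F, T]
r2 m[X5→φ3] = [F, F, F, T]
r2 m[X5→φ4] = [T, T, F, T]
r2 m[X7→φ0] = [T, T, T, T]
r3 m[φ0→X4] = [T, T, T, T]
r3 m[φ0→X5] = [T, T, T, T]
r3 m[φ0→X7] = [T, T, F, T]
r3 m[φ1→X5] = [T, T, F, T]
r3 m[φ2→X4] = [F, T, F, T]
r3 m[φ3→X5] = [T, T, F, T]
r3 m[φ4→X5] = [F, F, T, T]
r3 m[X4→φ0] = [F, T, F, T]
r3 m[X4→φ2] = [T, T, T, T]
r3 m[X5→φ0] = [F, F, F, T]
r3 m[X5→φ1] = [F, F, F, T]
r3 m[X5→φ3] = [F, F, F, T]
r3 m[X5→φ4] = [T, T, F, T]
r3 m[X7→φ0] = [T, T, T, T]
r4 m[φ0→X4] = [T, T, T, T]
r4 m[φ0→X5] = [T, T, T, T]
r4 m[φ0→X7] = [T, T, F, T]
r4 m[φ1→X5] = [T, T, F, T]
r4 m[φ2→X4] = [F, T, F, T]
r4 m[φ3→X5] = [T, T, F, T]
r4 m[φ4→X5] = [F, F, T, T]
r4 m[X4→φ0] = [F, T, F, T]
r4 m[X4→φ2] = [T, T, T, T]
r4 m[X5→φ0] = [F, F, F, T]
r4 m[X5→φ1] = [F, F, F, T]
r4 m[X5→φ3] = [F, F, F, T]
r4 m[X5→φ4] = [T, T, F, T]
r4 m[X7→φ0] = [T, T, T, T]
fixed point reached at round 4
b[X4] = ⊗ incoming = [F, T, F, T]

b[X4] = [F, T, F, T]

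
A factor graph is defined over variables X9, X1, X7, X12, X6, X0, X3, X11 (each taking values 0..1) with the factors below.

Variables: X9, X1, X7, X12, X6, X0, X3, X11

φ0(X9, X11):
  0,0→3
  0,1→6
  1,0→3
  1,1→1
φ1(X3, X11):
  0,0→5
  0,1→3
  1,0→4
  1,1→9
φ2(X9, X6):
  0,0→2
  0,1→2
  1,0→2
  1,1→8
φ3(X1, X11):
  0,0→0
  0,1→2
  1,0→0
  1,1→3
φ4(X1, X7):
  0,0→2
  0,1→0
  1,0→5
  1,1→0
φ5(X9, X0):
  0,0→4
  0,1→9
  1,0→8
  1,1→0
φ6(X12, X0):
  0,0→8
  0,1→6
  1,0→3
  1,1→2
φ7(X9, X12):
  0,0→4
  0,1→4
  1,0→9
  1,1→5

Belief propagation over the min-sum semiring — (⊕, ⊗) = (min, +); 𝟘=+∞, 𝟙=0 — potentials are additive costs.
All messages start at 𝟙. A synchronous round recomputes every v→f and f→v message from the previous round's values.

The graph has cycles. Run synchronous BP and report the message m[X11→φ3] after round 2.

init: all messages = 𝟙 over 2 values
r1 m[φ0→X9] = [3, 1]
r1 m[φ0→X11] = [3, 1]
r1 m[φ1→X3] = [3, 4]
r1 m[φ1→X11] = [4, 3]
r1 m[φ2→X9] = [2, 2]
r1 m[φ2→X6] = [2, 2]
r1 m[φ3→X1] = [0, 0]
r1 m[φ3→X11] = [0, 2]
r1 m[φ4→X1] = [0, 0]
r1 m[φ4→X7] = [2, 0]
r1 m[φ5→X9] = [4, 0]
r1 m[φ5→X0] = [4, 0]
r1 m[φ6→X12] = [6, 2]
r1 m[φ6→X0] = [3, 2]
r1 m[φ7→X9] = [4, 5]
r1 m[φ7→X12] = [4, 4]
r1 m[X9→φ0] = [0, 0]
r1 m[X9→φ2] = [0, 0]
r1 m[X9→φ5] = [0, 0]
r1 m[X9→φ7] = [0, 0]
r1 m[X1→φ3] = [0, 0]
r1 m[X1→φ4] = [0, 0]
r1 m[X7→φ4] = [0, 0]
r1 m[X12→φ6] = [0, 0]
r1 m[X12→φ7] = [0, 0]
r1 m[X6→φ2] = [0, 0]
r1 m[X0→φ5] = [0, 0]
r1 m[X0→φ6] = [0, 0]
r1 m[X3→φ1] = [0, 0]
r1 m[X11→φ0] = [0, 0]
r1 m[X11→φ1] = [0, 0]
r1 m[X11→φ3] = [0, 0]
r2 m[φ0→X9] = [3, 1]
r2 m[φ0→X11] = [3, 1]
r2 m[φ1→X3] = [3, 4]
r2 m[φ1→X11] = [4, 3]
r2 m[φ2→X9] = [2, 2]
r2 m[φ2→X6] = [2, 2]
r2 m[φ3→X1] = [0, 0]
r2 m[φ3→X11] = [0, 2]
r2 m[φ4→X1] = [0, 0]
r2 m[φ4→X7] = [2, 0]
r2 m[φ5→X9] = [4, 0]
r2 m[φ5→X0] = [4, 0]
r2 m[φ6→X12] = [6, 2]
r2 m[φ6→X0] = [3, 2]
r2 m[φ7→X9] = [4, 5]
r2 m[φ7→X12] = [4, 4]
r2 m[X9→φ0] = [10, 7]
r2 m[X9→φ2] = [11, 6]
r2 m[X9→φ5] = [9, 8]
r2 m[X9→φ7] = [9, 3]
r2 m[X1→φ3] = [0, 0]
r2 m[X1→φ4] = [0, 0]
r2 m[X7→φ4] = [0, 0]
r2 m[X12→φ6] = [4, 4]
r2 m[X12→φ7] = [6, 2]
r2 m[X6→φ2] = [0, 0]
r2 m[X0→φ5] = [3, 2]
r2 m[X0→φ6] = [4, 0]
r2 m[X3→φ1] = [0, 0]
r2 m[X11→φ0] = [4, 5]
r2 m[X11→φ1] = [3, 3]
r2 m[X11→φ3] = [7, 4]

message @ round 2 = [7, 4]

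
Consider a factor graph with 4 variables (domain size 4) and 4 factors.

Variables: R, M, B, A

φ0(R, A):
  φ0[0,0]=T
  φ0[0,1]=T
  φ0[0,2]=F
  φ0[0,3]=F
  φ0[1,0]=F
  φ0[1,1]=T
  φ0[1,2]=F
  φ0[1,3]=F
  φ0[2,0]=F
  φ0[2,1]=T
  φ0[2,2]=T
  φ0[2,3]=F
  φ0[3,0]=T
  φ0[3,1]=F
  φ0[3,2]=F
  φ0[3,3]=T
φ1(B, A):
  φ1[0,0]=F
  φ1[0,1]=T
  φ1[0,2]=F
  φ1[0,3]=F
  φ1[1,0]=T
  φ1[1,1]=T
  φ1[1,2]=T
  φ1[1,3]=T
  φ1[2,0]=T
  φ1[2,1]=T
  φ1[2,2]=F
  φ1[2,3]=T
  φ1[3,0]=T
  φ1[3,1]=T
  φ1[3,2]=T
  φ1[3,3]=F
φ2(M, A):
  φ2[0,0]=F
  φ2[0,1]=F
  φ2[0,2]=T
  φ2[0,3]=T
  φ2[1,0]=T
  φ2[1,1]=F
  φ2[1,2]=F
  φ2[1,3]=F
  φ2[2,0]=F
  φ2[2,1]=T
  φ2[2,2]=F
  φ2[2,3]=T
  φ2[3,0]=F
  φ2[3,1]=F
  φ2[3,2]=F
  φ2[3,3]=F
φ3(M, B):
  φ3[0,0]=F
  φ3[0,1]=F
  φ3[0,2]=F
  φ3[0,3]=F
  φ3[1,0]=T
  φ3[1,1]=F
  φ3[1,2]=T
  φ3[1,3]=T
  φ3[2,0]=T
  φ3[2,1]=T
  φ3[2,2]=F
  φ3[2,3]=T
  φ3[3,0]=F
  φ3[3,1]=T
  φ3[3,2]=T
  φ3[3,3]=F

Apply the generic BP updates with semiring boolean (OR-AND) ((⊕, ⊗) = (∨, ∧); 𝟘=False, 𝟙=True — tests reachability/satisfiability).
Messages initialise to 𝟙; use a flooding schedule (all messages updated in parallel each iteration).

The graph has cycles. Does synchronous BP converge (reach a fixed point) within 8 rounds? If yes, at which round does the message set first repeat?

init: all messages = 𝟙 over 4 values
r1 m[φ0→R] = [T, T, T, T]
r1 m[φ0→A] = [T, T, T, T]
r1 m[φ1→B] = [T, T, T, T]
r1 m[φ1→A] = [T, T, T, T]
r1 m[φ2→M] = [T, T, T, F]
r1 m[φ2→A] = [T, T, T, T]
r1 m[φ3→M] = [F, T, T, T]
r1 m[φ3→B] = [T, T, T, T]
r1 m[R→φ0] = [T, T, T, T]
r1 m[M→φ2] = [T, T, T, T]
r1 m[M→φ3] = [T, T, T, T]
r1 m[B→φ1] = [T, T, T, T]
r1 m[B→φ3] = [T, T, T, T]
r1 m[A→φ0] = [T, T, T, T]
r1 m[A→φ1] = [T, T, T, T]
r1 m[A→φ2] = [T, T, T, T]
r2 m[φ0→R] = [T, T, T, T]
r2 m[φ0→A] = [T, T, T, T]
r2 m[φ1→B] = [T, T, T, T]
r2 m[φ1→A] = [T, T, T, T]
r2 m[φ2→M] = [T, T, T, F]
r2 m[φ2→A] = [T, T, T, T]
r2 m[φ3→M] = [F, T, T, T]
r2 m[φ3→B] = [T, T, T, T]
r2 m[R→φ0] = [T, T, T, T]
r2 m[M→φ2] = [F, T, T, T]
r2 m[M→φ3] = [T, T, T, F]
r2 m[B→φ1] = [T, T, T, T]
r2 m[B→φ3] = [T, T, T, T]
r2 m[A→φ0] = [T, T, T, T]
r2 m[A→φ1] = [T, T, T, T]
r2 m[A→φ2] = [T, T, T, T]
r3 m[φ0→R] = [T, T, T, T]
r3 m[φ0→A] = [T, T, T, T]
r3 m[φ1→B] = [T, T, T, T]
r3 m[φ1→A] = [T, T, T, T]
r3 m[φ2→M] = [T, T, T, F]
r3 m[φ2→A] = [T, T, F, T]
r3 m[φ3→M] = [F, T, T, T]
r3 m[φ3→B] = [T, T, T, T]
r3 m[R→φ0] = [T, T, T, T]
r3 m[M→φ2] = [F, T, T, T]
r3 m[M→φ3] = [T, T, T, F]
r3 m[B→φ1] = [T, T, T, T]
r3 m[B→φ3] = [T, T, T, T]
r3 m[A→φ0] = [T, T, T, T]
r3 m[A→φ1] = [T, T, T, T]
r3 m[A→φ2] = [T, T, T, T]
r4 m[φ0→R] = [T, T, T, T]
r4 m[φ0→A] = [T, T, T, T]
r4 m[φ1→B] = [T, T, T, T]
r4 m[φ1→A] = [T, T, T, T]
r4 m[φ2→M] = [T, T, T, F]
r4 m[φ2→A] = [T, T, F, T]
r4 m[φ3→M] = [F, T, T, T]
r4 m[φ3→B] = [T, T, T, T]
r4 m[R→φ0] = [T, T, T, T]
r4 m[M→φ2] = [F, T, T, T]
r4 m[M→φ3] = [T, T, T, F]
r4 m[B→φ1] = [T, T, T, T]
r4 m[B→φ3] = [T, T, T, T]
r4 m[A→φ0] = [T, T, F, T]
r4 m[A→φ1] = [T, T, F, T]
r4 m[A→φ2] = [T, T, T, T]
r5 m[φ0→R] = [T, T, T, T]
r5 m[φ0→A] = [T, T, T, T]
r5 m[φ1→B] = [T, T, T, T]
r5 m[φ1→A] = [T, T, T, T]
r5 m[φ2→M] = [T, T, T, F]
r5 m[φ2→A] = [T, T, F, T]
r5 m[φ3→M] = [F, T, T, T]
r5 m[φ3→B] = [T, T, T, T]
r5 m[R→φ0] = [T, T, T, T]
r5 m[M→φ2] = [F, T, T, T]
r5 m[M→φ3] = [T, T, T, F]
r5 m[B→φ1] = [T, T, T, T]
r5 m[B→φ3] = [T, T, T, T]
r5 m[A→φ0] = [T, T, F, T]
r5 m[A→φ1] = [T, T, F, T]
r5 m[A→φ2] = [T, T, T, T]
fixed point reached at round 5
messages reach a fixed point at round 5

CONVERGED at round 5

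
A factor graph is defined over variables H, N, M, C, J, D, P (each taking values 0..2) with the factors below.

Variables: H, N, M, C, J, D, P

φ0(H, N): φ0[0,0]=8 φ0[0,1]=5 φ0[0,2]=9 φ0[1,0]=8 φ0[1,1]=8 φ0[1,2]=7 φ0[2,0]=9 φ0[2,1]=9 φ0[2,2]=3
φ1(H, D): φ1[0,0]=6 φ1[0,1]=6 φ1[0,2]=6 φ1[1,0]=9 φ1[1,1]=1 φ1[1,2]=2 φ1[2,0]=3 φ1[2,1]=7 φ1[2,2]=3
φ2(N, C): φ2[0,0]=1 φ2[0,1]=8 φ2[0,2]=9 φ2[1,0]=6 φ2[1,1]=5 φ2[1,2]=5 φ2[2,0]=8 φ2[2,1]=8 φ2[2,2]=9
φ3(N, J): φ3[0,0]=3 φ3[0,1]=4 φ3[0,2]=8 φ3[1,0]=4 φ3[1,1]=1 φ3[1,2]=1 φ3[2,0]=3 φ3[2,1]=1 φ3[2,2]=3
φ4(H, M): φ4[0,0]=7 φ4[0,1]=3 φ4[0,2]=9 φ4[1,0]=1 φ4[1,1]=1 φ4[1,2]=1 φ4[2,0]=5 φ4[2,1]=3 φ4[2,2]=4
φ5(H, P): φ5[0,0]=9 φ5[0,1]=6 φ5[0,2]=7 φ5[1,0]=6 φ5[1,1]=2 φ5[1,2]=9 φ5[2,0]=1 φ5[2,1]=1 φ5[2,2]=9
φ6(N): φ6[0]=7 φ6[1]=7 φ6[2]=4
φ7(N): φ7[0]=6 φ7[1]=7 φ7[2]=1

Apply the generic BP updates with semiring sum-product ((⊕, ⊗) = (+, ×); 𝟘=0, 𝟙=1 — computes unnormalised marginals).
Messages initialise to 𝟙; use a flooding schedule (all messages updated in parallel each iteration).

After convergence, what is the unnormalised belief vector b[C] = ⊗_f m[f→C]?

init: all messages = 𝟙 over 3 values
r1 m[φ0→H] = [22, 23, 21]
r1 m[φ0→N] = [25, 22, 19]
r1 m[φ1→H] = [18, 12, 13]
r1 m[φ1→D] = [18, 14, 11]
r1 m[φ2→N] = [18, 16, 25]
r1 m[φ2→C] = [15, 21, 23]
r1 m[φ3→N] = [15, 6, 7]
r1 m[φ3→J] = [10, 6, 12]
r1 m[φ4→H] = [19, 3, 12]
r1 m[φ4→M] = [13, 7, 14]
r1 m[φ5→H] = [22, 17, 11]
r1 m[φ5→P] = [16, 9, 25]
r1 m[φ6→N] = [7, 7, 4]
r1 m[φ7→N] = [6, 7, 1]
r1 m[H→φ0] = [1, 1, 1]
r1 m[H→φ1] = [1, 1, 1]
r1 m[H→φ4] = [1, 1, 1]
r1 m[H→φ5] = [1, 1, 1]
r1 m[N→φ0] = [1, 1, 1]
r1 m[N→φ2] = [1, 1, 1]
r1 m[N→φ3] = [1, 1, 1]
r1 m[N→φ6] = [1, 1, 1]
r1 m[N→φ7] = [1, 1, 1]
r1 m[M→φ4] = [1, 1, 1]
r1 m[C→φ2] = [1, 1, 1]
r1 m[J→φ3] = [1, 1, 1]
r1 m[D→φ1] = [1, 1, 1]
r1 m[P→φ5] = [1, 1, 1]
r2 m[φ0→H] = [22, 23, 21]
r2 m[φ0→N] = [25, 22, 19]
r2 m[φ1→H] = [18, 12, 13]
r2 m[φ1→D] = [18, 14, 11]
r2 m[φ2→N] = [18, 16, 25]
r2 m[φ2→C] = [15, 21, 23]
r2 m[φ3→N] = [15, 6, 7]
r2 m[φ3→J] = [10, 6, 12]
r2 m[φ4→H] = [19, 3, 12]
r2 m[φ4→M] = [13, 7, 14]
r2 m[φ5→H] = [22, 17, 11]
r2 m[φ5→P] = [16, 9, 25]
r2 m[φ6→N] = [7, 7, 4]
r2 m[φ7→N] = [6, 7, 1]
r2 m[H→φ0] = [7524, 612, 1716]
r2 m[H→φ1] = [9196, 1173, 2772]
r2 m[H→φ4] = [8712, 4692, 3003]
r2 m[H→φ5] = [7524, 828, 3276]
r2 m[N→φ0] = [11340, 4704, 700]
r2 m[N→φ2] = [15750, 6468, 532]
r2 m[N→φ3] = [18900, 17248, 1900]
r2 m[N→φ6] = [40500, 14784, 3325]
r2 m[N→φ7] = [47250, 14784, 13300]
r2 m[M→φ4] = [1, 1, 1]
r2 m[C→φ2] = [1, 1, 1]
r2 m[J→φ3] = [1, 1, 1]
r2 m[D→φ1] = [1, 1, 1]
r2 m[P→φ5] = [1, 1, 1]
r3 m[φ0→H] = [120540, 133252, 146496]
r3 m[φ0→N] = [80532, 57960, 77148]
r3 m[φ1→H] = [18, 12, 13]
r3 m[φ1→D] = [74049, 75753, 65838]
r3 m[φ2→N] = [18, 16, 25]
r3 m[φ2→C] = [58814, 162596, 178878]
r3 m[φ3→N] = [15, 6, 7]
r3 m[φ3→J] = [131392, 94748, 174148]
r3 m[φ4→H] = [19, 3, 12]
r3 m[φ4→M] = [80691, 39837, 95112]
r3 m[φ5→H] = [22, 17, 11]
r3 m[φ5→P] = [75960, 50076, 89604]
r3 m[φ6→N] = [7, 7, 4]
r3 m[φ7→N] = [6, 7, 1]
r3 m[H→φ0] = [7524, 612, 1716]
r3 m[H→φ1] = [9196, 1173, 2772]
r3 m[H→φ4] = [8712, 4692, 3003]
r3 m[H→φ5] = [7524, 828, 3276]
r3 m[N→φ0] = [11340, 4704, 700]
r3 m[N→φ2] = [15750, 6468, 532]
r3 m[N→φ3] = [18900, 17248, 1900]
r3 m[N→φ6] = [40500, 14784, 3325]
r3 m[N→φ7] = [47250, 14784, 13300]
r3 m[M→φ4] = [1, 1, 1]
r3 m[C→φ2] = [1, 1, 1]
r3 m[J→φ3] = [1, 1, 1]
r3 m[D→φ1] = [1, 1, 1]
r3 m[P→φ5] = [1, 1, 1]
r4 m[φ0→H] = [120540, 133252, 146496]
r4 m[φ0→N] = [80532, 57960, 77148]
r4 m[φ1→H] = [18, 12, 13]
r4 m[φ1→D] = [74049, 75753, 65838]
r4 m[φ2→N] = [18, 16, 25]
r4 m[φ2→C] = [58814, 162596, 178878]
r4 m[φ3→N] = [15, 6, 7]
r4 m[φ3→J] = [131392, 94748, 174148]
r4 m[φ4→H] = [19, 3, 12]
r4 m[φ4→M] = [80691, 39837, 95112]
r4 m[φ5→H] = [22, 17, 11]
r4 m[φ5→P] = [75960, 50076, 89604]
r4 m[φ6→N] = [7, 7, 4]
r4 m[φ7→N] = [6, 7, 1]
r4 m[H→φ0] = [7524, 612, 1716]
r4 m[H→φ1] = [50385720, 6795852, 19337472]
r4 m[H→φ4] = [47733840, 27183408, 20948928]
r4 m[H→φ5] = [41224680, 4797072, 22853376]
r4 m[N→φ0] = [11340, 4704, 700]
r4 m[N→φ2] = [50735160, 17040240, 2160144]
r4 m[N→φ3] = [60882192, 45440640, 7714800]
r4 m[N→φ6] = [130461840, 38949120, 13500900]
r4 m[N→φ7] = [152205480, 38949120, 54003600]
r4 m[M→φ4] = [1, 1, 1]
r4 m[C→φ2] = [1, 1, 1]
r4 m[J→φ3] = [1, 1, 1]
r4 m[D→φ1] = [1, 1, 1]
r4 m[P→φ5] = [1, 1, 1]
r5 m[φ0→H] = [120540, 133252, 146496]
r5 m[φ0→N] = [80532, 57960, 77148]
r5 m[φ1→H] = [18, 12, 13]
r5 m[φ1→D] = [421489404, 444472476, 373918440]
r5 m[φ2→N] = [18, 16, 25]
r5 m[φ2→C] = [170257752, 508363632, 561258936]
r5 m[φ3→N] = [15, 6, 7]
r5 m[φ3→J] = [387553536, 296684208, 555642576]
r5 m[φ4→H] = [19, 3, 12]
r5 m[φ4→M] = [466064928, 233231712, 540583680]
r5 m[φ5→H] = [22, 17, 11]
r5 m[φ5→P] = [422657928, 279795600, 537426792]
r5 m[φ6→N] = [7, 7, 4]
r5 m[φ7→N] = [6, 7, 1]
r5 m[H→φ0] = [7524, 612, 1716]
r5 m[H→φ1] = [50385720, 6795852, 19337472]
r5 m[H→φ4] = [47733840, 27183408, 20948928]
r5 m[H→φ5] = [41224680, 4797072, 22853376]
r5 m[N→φ0] = [11340, 4704, 700]
r5 m[N→φ2] = [50735160, 17040240, 2160144]
r5 m[N→φ3] = [60882192, 45440640, 7714800]
r5 m[N→φ6] = [130461840, 38949120, 13500900]
r5 m[N→φ7] = [152205480, 38949120, 54003600]
r5 m[M→φ4] = [1, 1, 1]
r5 m[C→φ2] = [1, 1, 1]
r5 m[J→φ3] = [1, 1, 1]
r5 m[D→φ1] = [1, 1, 1]
r5 m[P→φ5] = [1, 1, 1]
r6 m[φ0→H] = [120540, 133252, 146496]
r6 m[φ0→N] = [80532, 57960, 77148]
r6 m[φ1→H] = [18, 12, 13]
r6 m[φ1→D] = [421489404, 444472476, 373918440]
r6 m[φ2→N] = [18, 16, 25]
r6 m[φ2→C] = [170257752, 508363632, 561258936]
r6 m[φ3→N] = [15, 6, 7]
r6 m[φ3→J] = [387553536, 296684208, 555642576]
r6 m[φ4→H] = [19, 3, 12]
r6 m[φ4→M] = [466064928, 233231712, 540583680]
r6 m[φ5→H] = [22, 17, 11]
r6 m[φ5→P] = [422657928, 279795600, 537426792]
r6 m[φ6→N] = [7, 7, 4]
r6 m[φ7→N] = [6, 7, 1]
r6 m[H→φ0] = [7524, 612, 1716]
r6 m[H→φ1] = [50385720, 6795852, 19337472]
r6 m[H→φ4] = [47733840, 27183408, 20948928]
r6 m[H→φ5] = [41224680, 4797072, 22853376]
r6 m[N→φ0] = [11340, 4704, 700]
r6 m[N→φ2] = [50735160, 17040240, 2160144]
r6 m[N→φ3] = [60882192, 45440640, 7714800]
r6 m[N→φ6] = [130461840, 38949120, 13500900]
r6 m[N→φ7] = [152205480, 38949120, 54003600]
r6 m[M→φ4] = [1, 1, 1]
r6 m[C→φ2] = [1, 1, 1]
r6 m[J→φ3] = [1, 1, 1]
r6 m[D→φ1] = [1, 1, 1]
r6 m[P→φ5] = [1, 1, 1]
fixed point reached at round 6
b[C] = ⊗ incoming = [170257752, 508363632, 561258936]

b[C] = [170257752, 508363632, 561258936]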